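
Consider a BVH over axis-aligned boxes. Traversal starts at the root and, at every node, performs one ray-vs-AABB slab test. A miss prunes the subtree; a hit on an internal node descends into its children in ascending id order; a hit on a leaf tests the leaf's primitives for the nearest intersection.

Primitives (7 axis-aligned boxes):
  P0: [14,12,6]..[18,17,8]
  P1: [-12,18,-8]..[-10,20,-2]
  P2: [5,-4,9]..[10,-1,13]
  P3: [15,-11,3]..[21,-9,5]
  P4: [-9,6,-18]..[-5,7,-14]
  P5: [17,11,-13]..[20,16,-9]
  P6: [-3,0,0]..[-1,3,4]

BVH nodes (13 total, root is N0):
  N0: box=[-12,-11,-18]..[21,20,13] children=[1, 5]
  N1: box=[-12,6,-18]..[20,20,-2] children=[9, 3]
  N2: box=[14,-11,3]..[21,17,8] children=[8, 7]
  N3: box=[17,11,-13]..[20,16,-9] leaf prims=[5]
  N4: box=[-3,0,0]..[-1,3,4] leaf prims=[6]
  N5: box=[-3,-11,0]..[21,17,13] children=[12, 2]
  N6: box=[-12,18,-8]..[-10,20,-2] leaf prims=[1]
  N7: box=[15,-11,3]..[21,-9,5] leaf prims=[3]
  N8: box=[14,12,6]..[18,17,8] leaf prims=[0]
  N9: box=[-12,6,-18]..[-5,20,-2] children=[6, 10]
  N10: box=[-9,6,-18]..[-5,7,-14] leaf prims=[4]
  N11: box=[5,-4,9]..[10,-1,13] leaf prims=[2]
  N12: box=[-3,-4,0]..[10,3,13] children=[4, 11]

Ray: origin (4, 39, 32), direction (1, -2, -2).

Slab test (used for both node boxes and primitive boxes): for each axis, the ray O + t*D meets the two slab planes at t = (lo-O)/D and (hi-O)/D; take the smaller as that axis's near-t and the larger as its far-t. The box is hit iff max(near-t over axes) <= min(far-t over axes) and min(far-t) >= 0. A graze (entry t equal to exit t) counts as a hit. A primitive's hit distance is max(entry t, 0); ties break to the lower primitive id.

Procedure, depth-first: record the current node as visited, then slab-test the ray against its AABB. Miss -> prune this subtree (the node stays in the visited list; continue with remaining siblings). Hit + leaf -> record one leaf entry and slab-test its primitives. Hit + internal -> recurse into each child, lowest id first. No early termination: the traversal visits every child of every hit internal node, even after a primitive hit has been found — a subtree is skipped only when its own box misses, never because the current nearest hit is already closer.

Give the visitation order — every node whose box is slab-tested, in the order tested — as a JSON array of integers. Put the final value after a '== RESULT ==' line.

Traverse from the root:
N0 x:[-16,17] y:[19/2,25] z:[19/2,25] -> hit [19/2,17], descend [1, 5]
  N1 x:[-16,16] y:[19/2,33/2] z:[17,25] -> miss, prune
  N5 x:[-7,17] y:[11,25] z:[19/2,16] -> hit [11,16], descend [2, 12]
    N2 x:[10,17] y:[11,25] z:[12,29/2] -> hit [12,29/2], descend [7, 8]
      N7 x:[11,17] y:[24,25] z:[27/2,29/2] -> miss, prune
      N8 x:[10,14] y:[11,27/2] z:[12,13] -> hit [12,13] leaf, test {P0@t=12}
    N12 x:[-7,6] y:[18,43/2] z:[19/2,16] -> miss, prune

order=[0, 1, 5, 2, 7, 8, 12]  |boxes|=7  |leaves|=1  hit=P0

== RESULT ==
[0, 1, 5, 2, 7, 8, 12]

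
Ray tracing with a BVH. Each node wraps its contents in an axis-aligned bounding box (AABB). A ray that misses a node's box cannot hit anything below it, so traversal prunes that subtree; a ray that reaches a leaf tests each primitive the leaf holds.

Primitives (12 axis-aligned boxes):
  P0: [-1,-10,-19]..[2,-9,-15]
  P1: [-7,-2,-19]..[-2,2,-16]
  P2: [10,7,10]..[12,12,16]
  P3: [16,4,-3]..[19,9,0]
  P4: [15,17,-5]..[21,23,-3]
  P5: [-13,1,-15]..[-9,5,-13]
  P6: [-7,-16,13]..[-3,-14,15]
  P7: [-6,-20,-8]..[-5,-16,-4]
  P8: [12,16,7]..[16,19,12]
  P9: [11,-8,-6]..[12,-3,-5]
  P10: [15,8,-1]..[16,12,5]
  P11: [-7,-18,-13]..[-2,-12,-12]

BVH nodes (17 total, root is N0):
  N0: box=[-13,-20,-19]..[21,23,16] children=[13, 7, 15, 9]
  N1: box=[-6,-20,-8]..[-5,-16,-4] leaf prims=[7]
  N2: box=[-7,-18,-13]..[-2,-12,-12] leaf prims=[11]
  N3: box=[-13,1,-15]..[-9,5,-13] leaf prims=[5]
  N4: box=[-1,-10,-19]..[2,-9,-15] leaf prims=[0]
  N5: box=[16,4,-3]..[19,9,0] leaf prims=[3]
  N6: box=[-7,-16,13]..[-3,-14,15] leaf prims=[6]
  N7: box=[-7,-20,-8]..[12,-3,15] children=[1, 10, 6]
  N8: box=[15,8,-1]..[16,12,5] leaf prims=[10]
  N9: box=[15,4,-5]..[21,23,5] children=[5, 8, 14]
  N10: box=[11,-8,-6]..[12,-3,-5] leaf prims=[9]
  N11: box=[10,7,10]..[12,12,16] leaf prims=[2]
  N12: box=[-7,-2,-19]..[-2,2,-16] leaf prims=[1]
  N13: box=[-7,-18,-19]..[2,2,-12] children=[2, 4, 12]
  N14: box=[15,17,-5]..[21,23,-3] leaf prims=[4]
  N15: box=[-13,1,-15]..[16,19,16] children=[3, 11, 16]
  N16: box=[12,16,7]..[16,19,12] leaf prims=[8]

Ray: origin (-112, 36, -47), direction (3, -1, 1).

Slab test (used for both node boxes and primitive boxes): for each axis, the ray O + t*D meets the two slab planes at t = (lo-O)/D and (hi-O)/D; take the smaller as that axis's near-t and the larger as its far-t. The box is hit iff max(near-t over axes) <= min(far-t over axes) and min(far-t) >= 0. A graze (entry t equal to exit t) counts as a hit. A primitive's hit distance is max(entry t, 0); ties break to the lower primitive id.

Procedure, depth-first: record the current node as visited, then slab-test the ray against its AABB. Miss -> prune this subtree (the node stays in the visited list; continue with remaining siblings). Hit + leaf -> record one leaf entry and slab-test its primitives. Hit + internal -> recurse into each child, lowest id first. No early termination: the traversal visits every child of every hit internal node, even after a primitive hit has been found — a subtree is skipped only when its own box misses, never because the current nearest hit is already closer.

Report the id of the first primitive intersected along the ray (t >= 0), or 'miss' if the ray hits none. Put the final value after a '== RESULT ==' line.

Traverse from the root:
N0 x:[33,133/3] y:[13,56] z:[28,63] -> hit [33,133/3], descend [7, 9, 13, 15]
  N7 x:[35,124/3] y:[39,56] z:[39,62] -> hit [39,124/3], descend [1, 6, 10]
    N1 x:[106/3,107/3] y:[52,56] z:[39,43] -> miss, prune
    N6 x:[35,109/3] y:[50,52] z:[60,62] -> miss, prune
    N10 x:[41,124/3] y:[39,44] z:[41,42] -> hit [41,124/3] leaf, test {P9@t=41}
  N9 x:[127/3,133/3] y:[13,32] z:[42,52] -> miss, prune
  N13 x:[35,38] y:[34,54] z:[28,35] -> hit [35,35], descend [2, 4, 12]
    N2 x:[35,110/3] y:[48,54] z:[34,35] -> miss, prune
    N4 x:[37,38] y:[45,46] z:[28,32] -> miss, prune
    N12 x:[35,110/3] y:[34,38] z:[28,31] -> miss, prune
  N15 x:[33,128/3] y:[17,35] z:[32,63] -> hit [33,35], descend [3, 11, 16]
    N3 x:[33,103/3] y:[31,35] z:[32,34] -> hit [33,34] leaf, test {P5@t=33}
    N11 x:[122/3,124/3] y:[24,29] z:[57,63] -> miss, prune
    N16 x:[124/3,128/3] y:[17,20] z:[54,59] -> miss, prune

Visited [0, 7, 1, 6, 10, 9, 13, 2, 4, 12, 15, 3, 11, 16]. Tests: 14 box, 2 leaf. Nearest: P5.

== RESULT ==
5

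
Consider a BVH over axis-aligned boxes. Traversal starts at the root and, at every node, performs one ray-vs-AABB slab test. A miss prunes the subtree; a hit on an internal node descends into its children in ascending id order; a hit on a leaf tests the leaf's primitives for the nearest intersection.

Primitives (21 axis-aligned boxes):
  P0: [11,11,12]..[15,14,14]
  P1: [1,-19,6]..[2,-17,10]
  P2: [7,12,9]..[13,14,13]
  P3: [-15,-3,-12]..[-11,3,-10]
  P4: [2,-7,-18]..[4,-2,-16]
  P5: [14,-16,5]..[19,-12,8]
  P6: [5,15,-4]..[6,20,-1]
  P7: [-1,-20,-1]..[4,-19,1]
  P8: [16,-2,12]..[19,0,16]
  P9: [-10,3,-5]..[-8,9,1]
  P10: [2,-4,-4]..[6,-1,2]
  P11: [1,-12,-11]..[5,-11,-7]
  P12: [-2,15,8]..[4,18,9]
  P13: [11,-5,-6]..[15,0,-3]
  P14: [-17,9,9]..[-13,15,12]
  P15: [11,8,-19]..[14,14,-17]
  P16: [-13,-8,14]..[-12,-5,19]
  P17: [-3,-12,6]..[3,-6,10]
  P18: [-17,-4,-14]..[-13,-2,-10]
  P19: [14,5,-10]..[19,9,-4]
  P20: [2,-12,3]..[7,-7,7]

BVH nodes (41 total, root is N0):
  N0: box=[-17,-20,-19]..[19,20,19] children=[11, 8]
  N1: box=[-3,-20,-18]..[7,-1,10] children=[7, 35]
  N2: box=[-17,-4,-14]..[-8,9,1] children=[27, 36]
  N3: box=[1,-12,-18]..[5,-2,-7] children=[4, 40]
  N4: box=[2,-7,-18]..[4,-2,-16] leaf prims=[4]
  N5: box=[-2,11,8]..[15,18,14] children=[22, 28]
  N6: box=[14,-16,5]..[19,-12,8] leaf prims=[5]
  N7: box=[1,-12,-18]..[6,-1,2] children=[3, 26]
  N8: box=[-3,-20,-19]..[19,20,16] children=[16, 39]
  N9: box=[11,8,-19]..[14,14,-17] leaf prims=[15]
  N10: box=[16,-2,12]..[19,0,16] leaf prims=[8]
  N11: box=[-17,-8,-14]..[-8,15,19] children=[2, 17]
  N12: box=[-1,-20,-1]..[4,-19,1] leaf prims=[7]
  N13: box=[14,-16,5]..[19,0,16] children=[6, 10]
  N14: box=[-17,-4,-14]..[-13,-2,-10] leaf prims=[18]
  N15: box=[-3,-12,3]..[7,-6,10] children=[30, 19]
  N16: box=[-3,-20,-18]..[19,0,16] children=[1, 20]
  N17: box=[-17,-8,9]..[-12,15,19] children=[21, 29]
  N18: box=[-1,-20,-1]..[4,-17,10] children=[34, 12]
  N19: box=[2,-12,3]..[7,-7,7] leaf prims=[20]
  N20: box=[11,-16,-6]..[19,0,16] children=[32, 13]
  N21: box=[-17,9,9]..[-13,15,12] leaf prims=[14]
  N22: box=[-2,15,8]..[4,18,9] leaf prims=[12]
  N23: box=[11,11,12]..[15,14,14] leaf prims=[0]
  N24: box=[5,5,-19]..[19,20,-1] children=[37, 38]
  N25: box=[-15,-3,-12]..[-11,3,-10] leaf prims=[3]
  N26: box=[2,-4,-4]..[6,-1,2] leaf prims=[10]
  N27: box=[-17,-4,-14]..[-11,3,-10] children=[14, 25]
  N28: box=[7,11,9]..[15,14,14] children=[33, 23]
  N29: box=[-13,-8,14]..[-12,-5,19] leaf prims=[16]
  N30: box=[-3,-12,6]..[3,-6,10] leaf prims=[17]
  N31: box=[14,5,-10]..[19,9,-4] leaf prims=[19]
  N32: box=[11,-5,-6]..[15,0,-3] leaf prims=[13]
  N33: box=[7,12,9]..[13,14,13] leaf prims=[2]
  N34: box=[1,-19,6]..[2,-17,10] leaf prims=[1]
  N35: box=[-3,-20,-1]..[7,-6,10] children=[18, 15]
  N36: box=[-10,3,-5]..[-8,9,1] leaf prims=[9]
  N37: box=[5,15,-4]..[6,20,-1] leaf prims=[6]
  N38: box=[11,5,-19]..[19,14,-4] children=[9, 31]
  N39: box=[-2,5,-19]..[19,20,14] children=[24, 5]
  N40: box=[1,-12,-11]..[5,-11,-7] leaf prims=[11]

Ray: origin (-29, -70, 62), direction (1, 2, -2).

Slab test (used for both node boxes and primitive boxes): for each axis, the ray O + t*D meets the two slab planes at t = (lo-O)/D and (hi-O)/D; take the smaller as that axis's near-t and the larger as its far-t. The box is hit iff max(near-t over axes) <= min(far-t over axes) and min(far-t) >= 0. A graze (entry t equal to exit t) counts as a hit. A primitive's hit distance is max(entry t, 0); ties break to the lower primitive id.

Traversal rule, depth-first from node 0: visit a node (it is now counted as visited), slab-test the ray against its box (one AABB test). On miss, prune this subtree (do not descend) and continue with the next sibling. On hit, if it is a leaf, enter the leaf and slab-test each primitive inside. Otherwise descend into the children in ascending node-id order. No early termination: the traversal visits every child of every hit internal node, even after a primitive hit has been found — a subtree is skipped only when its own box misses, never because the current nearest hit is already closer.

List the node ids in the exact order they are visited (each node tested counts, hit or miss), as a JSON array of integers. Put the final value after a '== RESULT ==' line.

Traverse from the root:
N0 x:[12,48] y:[25,45] z:[43/2,81/2] -> hit [25,81/2], descend [8, 11]
  N8 x:[26,48] y:[25,45] z:[23,81/2] -> hit [26,81/2], descend [16, 39]
    N16 x:[26,48] y:[25,35] z:[23,40] -> hit [26,35], descend [1, 20]
      N1 x:[26,36] y:[25,69/2] z:[26,40] -> hit [26,69/2], descend [7, 35]
        N7 x:[30,35] y:[29,69/2] z:[30,40] -> hit [30,69/2], descend [3, 26]
          N3 x:[30,34] y:[29,34] z:[69/2,40] -> miss, prune
          N26 x:[31,35] y:[33,69/2] z:[30,33] -> hit [33,33] leaf, test {P10@t=33}
        N35 x:[26,36] y:[25,32] z:[26,63/2] -> hit [26,63/2], descend [15, 18]
          N15 x:[26,36] y:[29,32] z:[26,59/2] -> hit [29,59/2], descend [19, 30]
            N19 x:[31,36] y:[29,63/2] z:[55/2,59/2] -> miss, prune
            N30 x:[26,32] y:[29,32] z:[26,28] -> miss, prune
          N18 x:[28,33] y:[25,53/2] z:[26,63/2] -> miss, prune
      N20 x:[40,48] y:[27,35] z:[23,34] -> miss, prune
    N39 x:[27,48] y:[75/2,45] z:[24,81/2] -> hit [75/2,81/2], descend [5, 24]
      N5 x:[27,44] y:[81/2,44] z:[24,27] -> miss, prune
      N24 x:[34,48] y:[75/2,45] z:[63/2,81/2] -> hit [75/2,81/2], descend [37, 38]
        N37 x:[34,35] y:[85/2,45] z:[63/2,33] -> miss, prune
        N38 x:[40,48] y:[75/2,42] z:[33,81/2] -> hit [40,81/2], descend [9, 31]
          N9 x:[40,43] y:[39,42] z:[79/2,81/2] -> hit [40,81/2] leaf, test {P15@t=40}
          N31 x:[43,48] y:[75/2,79/2] z:[33,36] -> miss, prune
  N11 x:[12,21] y:[31,85/2] z:[43/2,38] -> miss, prune

Visited [0, 8, 16, 1, 7, 3, 26, 35, 15, 19, 30, 18, 20, 39, 5, 24, 37, 38, 9, 31, 11]. Tests: 21 box, 2 leaf. Nearest: P10.

== RESULT ==
[0, 8, 16, 1, 7, 3, 26, 35, 15, 19, 30, 18, 20, 39, 5, 24, 37, 38, 9, 31, 11]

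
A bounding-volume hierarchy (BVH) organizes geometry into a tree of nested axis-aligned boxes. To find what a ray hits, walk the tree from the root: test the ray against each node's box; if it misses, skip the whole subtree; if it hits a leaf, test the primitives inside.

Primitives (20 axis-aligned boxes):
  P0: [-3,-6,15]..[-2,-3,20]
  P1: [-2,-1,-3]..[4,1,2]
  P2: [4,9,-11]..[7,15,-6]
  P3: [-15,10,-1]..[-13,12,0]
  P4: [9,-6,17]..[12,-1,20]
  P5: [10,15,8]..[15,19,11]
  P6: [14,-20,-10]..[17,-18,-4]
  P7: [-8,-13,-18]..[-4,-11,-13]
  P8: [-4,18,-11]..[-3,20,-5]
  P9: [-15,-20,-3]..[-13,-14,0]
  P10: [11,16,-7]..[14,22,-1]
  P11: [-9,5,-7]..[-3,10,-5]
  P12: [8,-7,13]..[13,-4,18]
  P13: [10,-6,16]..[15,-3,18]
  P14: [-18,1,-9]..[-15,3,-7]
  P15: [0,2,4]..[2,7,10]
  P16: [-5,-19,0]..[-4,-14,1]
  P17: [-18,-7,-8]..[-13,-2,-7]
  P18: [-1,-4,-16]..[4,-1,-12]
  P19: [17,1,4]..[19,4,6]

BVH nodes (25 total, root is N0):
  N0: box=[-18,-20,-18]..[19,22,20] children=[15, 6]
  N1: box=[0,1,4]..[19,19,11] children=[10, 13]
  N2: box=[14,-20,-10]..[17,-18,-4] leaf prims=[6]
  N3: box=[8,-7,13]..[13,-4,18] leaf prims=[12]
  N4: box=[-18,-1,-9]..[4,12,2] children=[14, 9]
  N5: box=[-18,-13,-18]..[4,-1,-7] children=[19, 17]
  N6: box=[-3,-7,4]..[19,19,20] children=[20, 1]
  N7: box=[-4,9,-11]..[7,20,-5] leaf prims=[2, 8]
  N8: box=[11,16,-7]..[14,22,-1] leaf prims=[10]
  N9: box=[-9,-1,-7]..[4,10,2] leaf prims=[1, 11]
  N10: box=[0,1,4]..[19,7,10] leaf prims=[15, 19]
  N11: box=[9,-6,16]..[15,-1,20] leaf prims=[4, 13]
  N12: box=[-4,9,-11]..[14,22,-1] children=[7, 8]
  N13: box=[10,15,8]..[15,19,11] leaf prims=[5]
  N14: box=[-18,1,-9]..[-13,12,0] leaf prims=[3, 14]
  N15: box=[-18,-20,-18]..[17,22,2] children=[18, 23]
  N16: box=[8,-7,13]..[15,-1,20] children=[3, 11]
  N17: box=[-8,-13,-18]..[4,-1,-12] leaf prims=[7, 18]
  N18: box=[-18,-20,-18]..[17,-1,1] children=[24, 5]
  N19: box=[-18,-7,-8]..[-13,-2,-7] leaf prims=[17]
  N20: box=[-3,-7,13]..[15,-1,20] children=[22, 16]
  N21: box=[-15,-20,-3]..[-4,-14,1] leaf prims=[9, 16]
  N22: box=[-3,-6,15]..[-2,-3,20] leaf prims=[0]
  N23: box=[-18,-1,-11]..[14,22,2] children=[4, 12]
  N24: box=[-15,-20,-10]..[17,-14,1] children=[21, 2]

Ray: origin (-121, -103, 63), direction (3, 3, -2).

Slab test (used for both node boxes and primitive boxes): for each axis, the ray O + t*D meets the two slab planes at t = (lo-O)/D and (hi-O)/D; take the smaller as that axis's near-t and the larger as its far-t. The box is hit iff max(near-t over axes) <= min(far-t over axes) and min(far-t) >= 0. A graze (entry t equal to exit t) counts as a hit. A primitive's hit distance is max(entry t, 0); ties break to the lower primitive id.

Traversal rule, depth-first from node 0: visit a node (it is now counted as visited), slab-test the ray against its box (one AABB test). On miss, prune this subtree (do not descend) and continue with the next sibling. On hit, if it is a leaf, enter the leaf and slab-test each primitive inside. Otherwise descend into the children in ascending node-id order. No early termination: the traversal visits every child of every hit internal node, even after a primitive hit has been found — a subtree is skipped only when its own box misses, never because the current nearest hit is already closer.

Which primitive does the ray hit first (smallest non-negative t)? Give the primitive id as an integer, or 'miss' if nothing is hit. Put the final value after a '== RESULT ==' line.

Walk:
N0 x:[103/3,140/3] y:[83/3,125/3] z:[43/2,81/2] -> hit [103/3,81/2], descend [6, 15]
  N6 x:[118/3,140/3] y:[32,122/3] z:[43/2,59/2] -> miss, prune
  N15 x:[103/3,46] y:[83/3,125/3] z:[61/2,81/2] -> hit [103/3,81/2], descend [18, 23]
    N18 x:[103/3,46] y:[83/3,34] z:[31,81/2] -> miss, prune
    N23 x:[103/3,45] y:[34,125/3] z:[61/2,37] -> hit [103/3,37], descend [4, 12]
      N4 x:[103/3,125/3] y:[34,115/3] z:[61/2,36] -> hit [103/3,36], descend [9, 14]
        N9 x:[112/3,125/3] y:[34,113/3] z:[61/2,35] -> miss, prune
        N14 x:[103/3,36] y:[104/3,115/3] z:[63/2,36] -> hit [104/3,36] leaf, test {P3(miss), P14@t=35}
      N12 x:[39,45] y:[112/3,125/3] z:[32,37] -> miss, prune

Summary -> nodes [0, 6, 15, 18, 23, 4, 9, 14, 12]; box-tests=9; leaf-entries=1; first=P14

== RESULT ==
14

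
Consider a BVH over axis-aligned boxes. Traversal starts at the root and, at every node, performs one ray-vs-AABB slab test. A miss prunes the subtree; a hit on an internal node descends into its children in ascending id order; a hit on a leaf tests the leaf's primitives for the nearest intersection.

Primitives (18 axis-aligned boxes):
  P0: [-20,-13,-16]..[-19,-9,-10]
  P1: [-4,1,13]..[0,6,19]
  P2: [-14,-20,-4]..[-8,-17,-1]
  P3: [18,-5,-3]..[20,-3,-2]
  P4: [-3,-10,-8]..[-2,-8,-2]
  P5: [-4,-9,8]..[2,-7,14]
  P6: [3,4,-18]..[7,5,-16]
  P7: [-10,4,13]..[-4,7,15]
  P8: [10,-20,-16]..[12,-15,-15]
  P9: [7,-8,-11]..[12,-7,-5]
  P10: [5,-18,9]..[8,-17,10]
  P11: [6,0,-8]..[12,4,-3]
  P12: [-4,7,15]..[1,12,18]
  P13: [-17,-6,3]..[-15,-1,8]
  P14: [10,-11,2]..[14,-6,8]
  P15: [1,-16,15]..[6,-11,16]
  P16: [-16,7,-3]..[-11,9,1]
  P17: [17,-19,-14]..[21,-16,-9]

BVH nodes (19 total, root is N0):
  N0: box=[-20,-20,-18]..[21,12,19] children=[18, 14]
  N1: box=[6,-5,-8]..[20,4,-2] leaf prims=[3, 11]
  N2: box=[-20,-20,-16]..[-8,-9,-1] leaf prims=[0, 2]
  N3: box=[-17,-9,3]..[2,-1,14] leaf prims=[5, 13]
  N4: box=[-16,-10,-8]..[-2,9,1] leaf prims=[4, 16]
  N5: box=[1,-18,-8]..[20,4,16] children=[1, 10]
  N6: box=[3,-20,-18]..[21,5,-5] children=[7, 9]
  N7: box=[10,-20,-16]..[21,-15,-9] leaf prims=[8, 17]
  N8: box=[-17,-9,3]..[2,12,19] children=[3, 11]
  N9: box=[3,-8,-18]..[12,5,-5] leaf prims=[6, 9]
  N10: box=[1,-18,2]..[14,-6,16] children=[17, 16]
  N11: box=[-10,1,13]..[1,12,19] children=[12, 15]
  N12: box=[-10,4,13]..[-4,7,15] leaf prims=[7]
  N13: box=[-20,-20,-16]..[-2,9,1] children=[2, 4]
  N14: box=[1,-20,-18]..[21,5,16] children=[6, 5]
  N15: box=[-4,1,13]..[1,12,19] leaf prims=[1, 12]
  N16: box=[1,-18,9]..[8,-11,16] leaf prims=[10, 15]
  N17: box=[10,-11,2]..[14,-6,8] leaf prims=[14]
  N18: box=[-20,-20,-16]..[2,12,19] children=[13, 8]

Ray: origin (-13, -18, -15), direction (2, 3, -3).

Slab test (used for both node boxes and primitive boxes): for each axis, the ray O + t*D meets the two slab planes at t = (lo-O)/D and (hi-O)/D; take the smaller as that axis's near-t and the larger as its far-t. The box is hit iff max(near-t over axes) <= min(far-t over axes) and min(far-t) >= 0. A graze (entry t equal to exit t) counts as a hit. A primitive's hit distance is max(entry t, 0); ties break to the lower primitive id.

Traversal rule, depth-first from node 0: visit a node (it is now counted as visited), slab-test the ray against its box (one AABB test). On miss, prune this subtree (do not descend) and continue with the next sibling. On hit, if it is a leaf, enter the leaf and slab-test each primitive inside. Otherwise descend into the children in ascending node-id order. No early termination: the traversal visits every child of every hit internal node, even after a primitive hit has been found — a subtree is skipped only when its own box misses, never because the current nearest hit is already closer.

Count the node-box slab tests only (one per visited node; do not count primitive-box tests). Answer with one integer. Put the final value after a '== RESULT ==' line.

Walk:
N0 x:[-7/2,17] y:[-2/3,10] z:[-34/3,1] -> hit [-2/3,1], descend [14, 18]
  N14 x:[7,17] y:[-2/3,23/3] z:[-31/3,1] -> miss, prune
  N18 x:[-7/2,15/2] y:[-2/3,10] z:[-34/3,1/3] -> hit [-2/3,1/3], descend [8, 13]
    N8 x:[-2,15/2] y:[3,10] z:[-34/3,-6] -> miss, prune
    N13 x:[-7/2,11/2] y:[-2/3,9] z:[-16/3,1/3] -> hit [-2/3,1/3], descend [2, 4]
      N2 x:[-7/2,5/2] y:[-2/3,3] z:[-14/3,1/3] -> hit [-2/3,1/3] leaf, test {P0(miss), P2(miss)}
      N4 x:[-3/2,11/2] y:[8/3,9] z:[-16/3,-7/3] -> miss, prune

7 AABB tests over nodes [0, 14, 18, 8, 13, 2, 4]; 1 leaf entered; closest miss.

== RESULT ==
7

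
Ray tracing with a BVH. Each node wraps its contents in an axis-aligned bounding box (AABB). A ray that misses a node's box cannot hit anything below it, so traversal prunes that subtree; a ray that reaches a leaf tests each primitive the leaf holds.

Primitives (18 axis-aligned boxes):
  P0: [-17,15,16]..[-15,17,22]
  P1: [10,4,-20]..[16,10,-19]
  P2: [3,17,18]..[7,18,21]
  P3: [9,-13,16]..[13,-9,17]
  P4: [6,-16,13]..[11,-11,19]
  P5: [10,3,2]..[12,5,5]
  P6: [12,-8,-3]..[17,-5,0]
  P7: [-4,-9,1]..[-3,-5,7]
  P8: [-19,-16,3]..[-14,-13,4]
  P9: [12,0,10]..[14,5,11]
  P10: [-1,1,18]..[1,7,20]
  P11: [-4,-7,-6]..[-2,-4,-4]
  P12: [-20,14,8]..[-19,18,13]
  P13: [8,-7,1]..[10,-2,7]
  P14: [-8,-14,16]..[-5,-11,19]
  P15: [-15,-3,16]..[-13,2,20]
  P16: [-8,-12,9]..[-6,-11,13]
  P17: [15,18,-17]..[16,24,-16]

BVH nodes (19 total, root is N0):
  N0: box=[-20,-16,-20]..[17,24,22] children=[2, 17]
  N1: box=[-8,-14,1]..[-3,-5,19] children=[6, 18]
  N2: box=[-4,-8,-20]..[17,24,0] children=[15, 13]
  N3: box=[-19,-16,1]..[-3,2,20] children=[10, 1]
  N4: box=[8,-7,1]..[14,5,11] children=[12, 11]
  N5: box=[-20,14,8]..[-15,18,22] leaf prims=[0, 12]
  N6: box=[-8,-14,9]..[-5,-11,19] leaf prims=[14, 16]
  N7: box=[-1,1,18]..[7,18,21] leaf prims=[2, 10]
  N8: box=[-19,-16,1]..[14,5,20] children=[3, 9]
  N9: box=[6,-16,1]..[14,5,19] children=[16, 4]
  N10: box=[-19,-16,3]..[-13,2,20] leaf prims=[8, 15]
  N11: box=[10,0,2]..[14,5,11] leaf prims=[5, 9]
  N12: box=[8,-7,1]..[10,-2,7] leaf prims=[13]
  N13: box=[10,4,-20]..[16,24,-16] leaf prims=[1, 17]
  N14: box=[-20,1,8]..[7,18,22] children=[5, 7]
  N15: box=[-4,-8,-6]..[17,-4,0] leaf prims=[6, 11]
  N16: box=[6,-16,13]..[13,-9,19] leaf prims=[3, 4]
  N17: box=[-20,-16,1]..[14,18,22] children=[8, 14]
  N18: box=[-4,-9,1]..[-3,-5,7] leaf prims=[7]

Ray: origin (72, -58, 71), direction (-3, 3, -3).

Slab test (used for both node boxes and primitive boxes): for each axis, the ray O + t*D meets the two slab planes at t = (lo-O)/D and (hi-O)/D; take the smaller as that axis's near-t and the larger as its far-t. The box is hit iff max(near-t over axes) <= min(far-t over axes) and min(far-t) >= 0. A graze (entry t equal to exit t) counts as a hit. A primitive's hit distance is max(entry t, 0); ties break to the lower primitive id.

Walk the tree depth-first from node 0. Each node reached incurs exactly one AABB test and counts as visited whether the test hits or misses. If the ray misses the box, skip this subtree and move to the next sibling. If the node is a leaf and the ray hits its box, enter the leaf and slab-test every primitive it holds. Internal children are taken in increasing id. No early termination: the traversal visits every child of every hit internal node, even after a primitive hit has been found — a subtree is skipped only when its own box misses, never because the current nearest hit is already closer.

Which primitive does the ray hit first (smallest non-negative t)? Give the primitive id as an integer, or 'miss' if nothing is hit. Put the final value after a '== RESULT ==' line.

Traverse from the root:
N0 x:[55/3,92/3] y:[14,82/3] z:[49/3,91/3] -> hit [55/3,82/3], descend [2, 17]
  N2 x:[55/3,76/3] y:[50/3,82/3] z:[71/3,91/3] -> hit [71/3,76/3], descend [13, 15]
    N13 x:[56/3,62/3] y:[62/3,82/3] z:[29,91/3] -> miss, prune
    N15 x:[55/3,76/3] y:[50/3,18] z:[71/3,77/3] -> miss, prune
  N17 x:[58/3,92/3] y:[14,76/3] z:[49/3,70/3] -> hit [58/3,70/3], descend [8, 14]
    N8 x:[58/3,91/3] y:[14,21] z:[17,70/3] -> hit [58/3,21], descend [3, 9]
      N3 x:[25,91/3] y:[14,20] z:[17,70/3] -> miss, prune
      N9 x:[58/3,22] y:[14,21] z:[52/3,70/3] -> hit [58/3,21], descend [4, 16]
        N4 x:[58/3,64/3] y:[17,21] z:[20,70/3] -> hit [20,21], descend [11, 12]
          N11 x:[58/3,62/3] y:[58/3,21] z:[20,23] -> hit [20,62/3] leaf, test {P5(miss), P9@t=20}
          N12 x:[62/3,64/3] y:[17,56/3] z:[64/3,70/3] -> miss, prune
        N16 x:[59/3,22] y:[14,49/3] z:[52/3,58/3] -> miss, prune
    N14 x:[65/3,92/3] y:[59/3,76/3] z:[49/3,21] -> miss, prune

Summary -> nodes [0, 2, 13, 15, 17, 8, 3, 9, 4, 11, 12, 16, 14]; box-tests=13; leaf-entries=1; first=P9

== RESULT ==
9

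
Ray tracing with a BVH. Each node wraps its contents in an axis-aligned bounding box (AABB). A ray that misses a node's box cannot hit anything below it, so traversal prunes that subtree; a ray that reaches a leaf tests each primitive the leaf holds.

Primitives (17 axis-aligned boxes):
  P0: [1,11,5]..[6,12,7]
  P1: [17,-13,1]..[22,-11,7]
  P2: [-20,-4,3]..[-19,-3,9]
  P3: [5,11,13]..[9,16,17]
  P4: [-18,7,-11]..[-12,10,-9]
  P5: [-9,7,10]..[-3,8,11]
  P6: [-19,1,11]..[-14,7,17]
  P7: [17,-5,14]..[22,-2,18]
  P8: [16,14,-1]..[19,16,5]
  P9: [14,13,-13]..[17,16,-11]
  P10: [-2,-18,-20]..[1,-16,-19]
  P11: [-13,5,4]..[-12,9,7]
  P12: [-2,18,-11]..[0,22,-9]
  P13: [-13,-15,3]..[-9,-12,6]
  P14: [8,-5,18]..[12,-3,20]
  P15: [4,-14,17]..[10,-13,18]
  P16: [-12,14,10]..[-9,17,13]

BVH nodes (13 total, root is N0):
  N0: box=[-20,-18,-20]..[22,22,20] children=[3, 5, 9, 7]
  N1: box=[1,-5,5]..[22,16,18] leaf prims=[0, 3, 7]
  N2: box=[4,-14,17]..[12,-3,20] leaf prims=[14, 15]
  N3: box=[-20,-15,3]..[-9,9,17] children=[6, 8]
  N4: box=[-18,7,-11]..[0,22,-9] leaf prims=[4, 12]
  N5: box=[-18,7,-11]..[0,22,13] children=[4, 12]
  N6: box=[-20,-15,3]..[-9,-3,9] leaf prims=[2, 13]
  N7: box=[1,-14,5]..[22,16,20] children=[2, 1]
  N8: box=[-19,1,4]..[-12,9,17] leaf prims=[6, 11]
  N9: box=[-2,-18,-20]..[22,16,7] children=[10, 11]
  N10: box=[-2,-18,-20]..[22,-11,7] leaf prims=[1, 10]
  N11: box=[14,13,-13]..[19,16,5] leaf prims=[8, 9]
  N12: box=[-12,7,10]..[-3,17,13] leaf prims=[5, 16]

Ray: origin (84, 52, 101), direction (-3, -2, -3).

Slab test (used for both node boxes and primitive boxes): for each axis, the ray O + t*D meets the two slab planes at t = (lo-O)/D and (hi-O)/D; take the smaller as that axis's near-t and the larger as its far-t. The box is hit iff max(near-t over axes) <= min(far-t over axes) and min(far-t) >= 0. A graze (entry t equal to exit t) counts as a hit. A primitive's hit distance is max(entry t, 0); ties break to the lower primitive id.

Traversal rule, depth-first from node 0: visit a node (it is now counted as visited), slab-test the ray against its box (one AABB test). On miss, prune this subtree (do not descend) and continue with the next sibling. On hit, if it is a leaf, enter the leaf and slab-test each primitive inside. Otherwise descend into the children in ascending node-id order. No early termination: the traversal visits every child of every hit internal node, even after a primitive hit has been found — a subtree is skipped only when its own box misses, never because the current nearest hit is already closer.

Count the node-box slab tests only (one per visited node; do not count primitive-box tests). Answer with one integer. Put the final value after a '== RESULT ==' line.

Walk:
N0 x:[62/3,104/3] y:[15,35] z:[27,121/3] -> hit [27,104/3], descend [3, 5, 7, 9]
  N3 x:[31,104/3] y:[43/2,67/2] z:[28,98/3] -> hit [31,98/3], descend [6, 8]
    N6 x:[31,104/3] y:[55/2,67/2] z:[92/3,98/3] -> hit [31,98/3] leaf, test {P2(miss), P13@t=32}
    N8 x:[32,103/3] y:[43/2,51/2] z:[28,97/3] -> miss, prune
  N5 x:[28,34] y:[15,45/2] z:[88/3,112/3] -> miss, prune
  N7 x:[62/3,83/3] y:[18,33] z:[27,32] -> hit [27,83/3], descend [1, 2]
    N1 x:[62/3,83/3] y:[18,57/2] z:[83/3,32] -> hit [83/3,83/3] leaf, test {P0(miss), P3(miss), P7(miss)}
    N2 x:[24,80/3] y:[55/2,33] z:[27,28] -> miss, prune
  N9 x:[62/3,86/3] y:[18,35] z:[94/3,121/3] -> miss, prune

order=[0, 3, 6, 8, 5, 7, 1, 2, 9]  |boxes|=9  |leaves|=2  hit=P13

== RESULT ==
9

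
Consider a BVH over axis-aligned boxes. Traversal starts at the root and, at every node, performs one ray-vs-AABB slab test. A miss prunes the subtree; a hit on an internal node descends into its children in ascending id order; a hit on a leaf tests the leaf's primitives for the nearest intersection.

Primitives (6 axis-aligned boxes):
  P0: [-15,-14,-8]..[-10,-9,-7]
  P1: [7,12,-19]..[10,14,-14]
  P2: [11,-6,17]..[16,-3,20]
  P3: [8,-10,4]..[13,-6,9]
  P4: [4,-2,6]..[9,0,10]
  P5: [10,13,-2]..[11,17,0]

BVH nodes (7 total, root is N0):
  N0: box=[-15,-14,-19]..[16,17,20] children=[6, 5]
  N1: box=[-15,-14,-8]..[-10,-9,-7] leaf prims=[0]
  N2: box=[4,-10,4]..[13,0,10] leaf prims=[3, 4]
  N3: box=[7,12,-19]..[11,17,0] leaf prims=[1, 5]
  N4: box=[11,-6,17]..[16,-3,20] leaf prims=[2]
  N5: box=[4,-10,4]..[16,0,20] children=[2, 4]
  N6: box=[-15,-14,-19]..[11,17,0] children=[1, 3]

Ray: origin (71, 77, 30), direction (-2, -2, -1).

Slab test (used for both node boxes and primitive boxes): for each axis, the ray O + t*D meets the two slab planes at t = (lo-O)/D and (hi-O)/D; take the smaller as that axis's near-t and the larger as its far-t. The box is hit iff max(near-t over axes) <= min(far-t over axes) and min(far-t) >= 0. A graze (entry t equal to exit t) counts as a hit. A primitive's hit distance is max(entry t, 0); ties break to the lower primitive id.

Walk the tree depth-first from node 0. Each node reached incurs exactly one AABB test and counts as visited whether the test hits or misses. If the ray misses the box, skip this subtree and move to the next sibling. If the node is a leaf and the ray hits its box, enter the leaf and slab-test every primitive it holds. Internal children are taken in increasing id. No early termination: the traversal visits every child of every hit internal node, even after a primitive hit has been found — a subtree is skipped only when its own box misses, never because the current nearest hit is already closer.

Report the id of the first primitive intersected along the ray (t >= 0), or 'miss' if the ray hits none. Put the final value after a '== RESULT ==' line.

Trace the traversal:
N0 x:[55/2,43] y:[30,91/2] z:[10,49] -> hit [30,43], descend [5, 6]
  N5 x:[55/2,67/2] y:[77/2,87/2] z:[10,26] -> miss, prune
  N6 x:[30,43] y:[30,91/2] z:[30,49] -> hit [30,43], descend [1, 3]
    N1 x:[81/2,43] y:[43,91/2] z:[37,38] -> miss, prune
    N3 x:[30,32] y:[30,65/2] z:[30,49] -> hit [30,32] leaf, test {P1(miss), P5@t=30}

order=[0, 5, 6, 1, 3]  |boxes|=5  |leaves|=1  hit=P5

== RESULT ==
5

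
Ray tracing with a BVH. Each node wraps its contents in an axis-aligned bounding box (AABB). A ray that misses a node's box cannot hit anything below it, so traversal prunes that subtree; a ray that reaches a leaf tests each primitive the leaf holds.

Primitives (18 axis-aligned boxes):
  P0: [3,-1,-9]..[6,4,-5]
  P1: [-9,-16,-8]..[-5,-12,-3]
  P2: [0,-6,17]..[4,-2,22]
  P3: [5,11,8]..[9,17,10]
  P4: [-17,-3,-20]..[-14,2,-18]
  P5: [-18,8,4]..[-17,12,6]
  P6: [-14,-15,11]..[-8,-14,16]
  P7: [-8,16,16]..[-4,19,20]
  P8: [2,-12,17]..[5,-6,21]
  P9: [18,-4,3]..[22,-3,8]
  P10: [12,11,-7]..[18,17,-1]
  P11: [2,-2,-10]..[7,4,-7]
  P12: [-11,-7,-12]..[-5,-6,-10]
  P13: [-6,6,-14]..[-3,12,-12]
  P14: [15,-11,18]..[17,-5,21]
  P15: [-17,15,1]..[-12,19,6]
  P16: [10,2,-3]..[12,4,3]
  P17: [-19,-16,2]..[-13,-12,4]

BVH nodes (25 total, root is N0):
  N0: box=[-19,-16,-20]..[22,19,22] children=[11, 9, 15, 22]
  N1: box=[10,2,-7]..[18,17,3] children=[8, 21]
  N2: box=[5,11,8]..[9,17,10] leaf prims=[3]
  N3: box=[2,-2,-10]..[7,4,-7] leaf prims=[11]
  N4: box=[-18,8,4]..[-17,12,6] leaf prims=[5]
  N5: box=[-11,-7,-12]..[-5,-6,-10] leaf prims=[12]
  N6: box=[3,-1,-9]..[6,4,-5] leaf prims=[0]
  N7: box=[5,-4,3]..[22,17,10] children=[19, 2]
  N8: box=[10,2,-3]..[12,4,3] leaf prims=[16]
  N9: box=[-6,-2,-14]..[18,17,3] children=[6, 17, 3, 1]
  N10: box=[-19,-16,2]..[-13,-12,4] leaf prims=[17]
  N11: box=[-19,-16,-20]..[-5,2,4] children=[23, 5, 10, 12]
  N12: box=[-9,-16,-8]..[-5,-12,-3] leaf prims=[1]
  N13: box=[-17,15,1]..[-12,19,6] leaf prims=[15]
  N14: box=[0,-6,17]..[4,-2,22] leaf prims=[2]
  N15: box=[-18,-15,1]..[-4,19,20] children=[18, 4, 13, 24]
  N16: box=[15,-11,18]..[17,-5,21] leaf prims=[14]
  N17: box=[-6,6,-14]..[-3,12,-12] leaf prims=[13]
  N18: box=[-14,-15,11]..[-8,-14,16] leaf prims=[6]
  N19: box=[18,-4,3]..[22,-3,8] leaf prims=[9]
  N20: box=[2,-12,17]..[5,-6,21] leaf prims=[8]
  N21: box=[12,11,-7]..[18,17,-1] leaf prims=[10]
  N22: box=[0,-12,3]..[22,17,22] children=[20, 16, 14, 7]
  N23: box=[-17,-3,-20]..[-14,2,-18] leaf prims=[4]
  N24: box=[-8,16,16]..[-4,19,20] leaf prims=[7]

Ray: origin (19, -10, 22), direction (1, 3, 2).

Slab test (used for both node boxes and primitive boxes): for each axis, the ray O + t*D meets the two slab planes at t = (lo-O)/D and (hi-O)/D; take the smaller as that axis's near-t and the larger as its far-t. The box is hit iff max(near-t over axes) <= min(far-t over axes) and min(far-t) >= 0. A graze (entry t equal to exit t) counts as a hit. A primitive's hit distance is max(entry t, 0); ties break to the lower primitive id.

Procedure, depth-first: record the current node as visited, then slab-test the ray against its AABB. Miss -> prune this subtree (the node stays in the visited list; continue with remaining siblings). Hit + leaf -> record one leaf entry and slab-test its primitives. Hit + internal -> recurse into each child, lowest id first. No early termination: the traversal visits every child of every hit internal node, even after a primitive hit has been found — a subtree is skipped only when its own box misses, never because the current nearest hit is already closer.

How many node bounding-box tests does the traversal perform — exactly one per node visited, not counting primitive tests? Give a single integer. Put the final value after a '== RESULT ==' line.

Traverse from the root:
N0 x:[-38,3] y:[-2,29/3] z:[-21,0] -> hit [-2,0], descend [9, 11, 15, 22]
  N9 x:[-25,-1] y:[8/3,9] z:[-18,-19/2] -> miss, prune
  N11 x:[-38,-24] y:[-2,4] z:[-21,-9] -> miss, prune
  N15 x:[-37,-23] y:[-5/3,29/3] z:[-21/2,-1] -> miss, prune
  N22 x:[-19,3] y:[-2/3,9] z:[-19/2,0] -> hit [-2/3,0], descend [7, 14, 16, 20]
    N7 x:[-14,3] y:[2,9] z:[-19/2,-6] -> miss, prune
    N14 x:[-19,-15] y:[4/3,8/3] z:[-5/2,0] -> miss, prune
    N16 x:[-4,-2] y:[-1/3,5/3] z:[-2,-1/2] -> miss, prune
    N20 x:[-17,-14] y:[-2/3,4/3] z:[-5/2,-1/2] -> miss, prune

9 AABB tests over nodes [0, 9, 11, 15, 22, 7, 14, 16, 20]; 0 leaves entered; closest miss.

== RESULT ==
9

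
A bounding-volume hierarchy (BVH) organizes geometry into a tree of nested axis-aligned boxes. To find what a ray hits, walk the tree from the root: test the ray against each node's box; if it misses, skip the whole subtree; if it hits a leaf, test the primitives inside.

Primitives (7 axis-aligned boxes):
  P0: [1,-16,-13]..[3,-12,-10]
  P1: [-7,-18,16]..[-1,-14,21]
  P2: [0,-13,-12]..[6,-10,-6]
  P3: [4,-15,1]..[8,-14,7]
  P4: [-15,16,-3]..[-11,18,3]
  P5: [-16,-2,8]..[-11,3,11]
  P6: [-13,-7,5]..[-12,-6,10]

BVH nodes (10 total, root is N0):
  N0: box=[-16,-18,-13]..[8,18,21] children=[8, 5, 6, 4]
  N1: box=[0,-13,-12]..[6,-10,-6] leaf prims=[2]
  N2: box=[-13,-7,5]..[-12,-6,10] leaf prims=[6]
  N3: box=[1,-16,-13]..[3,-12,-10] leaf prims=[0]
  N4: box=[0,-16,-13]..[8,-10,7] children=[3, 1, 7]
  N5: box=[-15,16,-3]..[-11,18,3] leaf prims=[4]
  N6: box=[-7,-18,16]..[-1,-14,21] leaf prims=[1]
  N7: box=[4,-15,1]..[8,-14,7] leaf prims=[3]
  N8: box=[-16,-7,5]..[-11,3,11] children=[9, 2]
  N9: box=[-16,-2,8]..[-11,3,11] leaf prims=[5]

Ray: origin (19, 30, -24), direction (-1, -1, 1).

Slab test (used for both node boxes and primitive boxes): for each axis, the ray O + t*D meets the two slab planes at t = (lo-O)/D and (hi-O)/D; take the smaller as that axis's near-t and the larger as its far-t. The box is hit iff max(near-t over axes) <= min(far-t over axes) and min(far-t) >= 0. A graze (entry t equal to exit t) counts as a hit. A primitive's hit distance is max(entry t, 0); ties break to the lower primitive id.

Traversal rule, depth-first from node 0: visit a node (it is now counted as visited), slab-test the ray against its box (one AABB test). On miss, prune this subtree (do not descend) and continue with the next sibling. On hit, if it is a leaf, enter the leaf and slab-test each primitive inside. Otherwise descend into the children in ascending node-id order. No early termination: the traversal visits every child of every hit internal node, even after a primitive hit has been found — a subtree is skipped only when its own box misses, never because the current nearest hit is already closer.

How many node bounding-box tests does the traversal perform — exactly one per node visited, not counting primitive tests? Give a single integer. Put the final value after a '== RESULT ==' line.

Traverse from the root:
N0 x:[11,35] y:[12,48] z:[11,45] -> hit [12,35], descend [4, 5, 6, 8]
  N4 x:[11,19] y:[40,46] z:[11,31] -> miss, prune
  N5 x:[30,34] y:[12,14] z:[21,27] -> miss, prune
  N6 x:[20,26] y:[44,48] z:[40,45] -> miss, prune
  N8 x:[30,35] y:[27,37] z:[29,35] -> hit [30,35], descend [2, 9]
    N2 x:[31,32] y:[36,37] z:[29,34] -> miss, prune
    N9 x:[30,35] y:[27,32] z:[32,35] -> hit [32,32] leaf, test {P5@t=32}

order=[0, 4, 5, 6, 8, 2, 9]  |boxes|=7  |leaves|=1  hit=P5

== RESULT ==
7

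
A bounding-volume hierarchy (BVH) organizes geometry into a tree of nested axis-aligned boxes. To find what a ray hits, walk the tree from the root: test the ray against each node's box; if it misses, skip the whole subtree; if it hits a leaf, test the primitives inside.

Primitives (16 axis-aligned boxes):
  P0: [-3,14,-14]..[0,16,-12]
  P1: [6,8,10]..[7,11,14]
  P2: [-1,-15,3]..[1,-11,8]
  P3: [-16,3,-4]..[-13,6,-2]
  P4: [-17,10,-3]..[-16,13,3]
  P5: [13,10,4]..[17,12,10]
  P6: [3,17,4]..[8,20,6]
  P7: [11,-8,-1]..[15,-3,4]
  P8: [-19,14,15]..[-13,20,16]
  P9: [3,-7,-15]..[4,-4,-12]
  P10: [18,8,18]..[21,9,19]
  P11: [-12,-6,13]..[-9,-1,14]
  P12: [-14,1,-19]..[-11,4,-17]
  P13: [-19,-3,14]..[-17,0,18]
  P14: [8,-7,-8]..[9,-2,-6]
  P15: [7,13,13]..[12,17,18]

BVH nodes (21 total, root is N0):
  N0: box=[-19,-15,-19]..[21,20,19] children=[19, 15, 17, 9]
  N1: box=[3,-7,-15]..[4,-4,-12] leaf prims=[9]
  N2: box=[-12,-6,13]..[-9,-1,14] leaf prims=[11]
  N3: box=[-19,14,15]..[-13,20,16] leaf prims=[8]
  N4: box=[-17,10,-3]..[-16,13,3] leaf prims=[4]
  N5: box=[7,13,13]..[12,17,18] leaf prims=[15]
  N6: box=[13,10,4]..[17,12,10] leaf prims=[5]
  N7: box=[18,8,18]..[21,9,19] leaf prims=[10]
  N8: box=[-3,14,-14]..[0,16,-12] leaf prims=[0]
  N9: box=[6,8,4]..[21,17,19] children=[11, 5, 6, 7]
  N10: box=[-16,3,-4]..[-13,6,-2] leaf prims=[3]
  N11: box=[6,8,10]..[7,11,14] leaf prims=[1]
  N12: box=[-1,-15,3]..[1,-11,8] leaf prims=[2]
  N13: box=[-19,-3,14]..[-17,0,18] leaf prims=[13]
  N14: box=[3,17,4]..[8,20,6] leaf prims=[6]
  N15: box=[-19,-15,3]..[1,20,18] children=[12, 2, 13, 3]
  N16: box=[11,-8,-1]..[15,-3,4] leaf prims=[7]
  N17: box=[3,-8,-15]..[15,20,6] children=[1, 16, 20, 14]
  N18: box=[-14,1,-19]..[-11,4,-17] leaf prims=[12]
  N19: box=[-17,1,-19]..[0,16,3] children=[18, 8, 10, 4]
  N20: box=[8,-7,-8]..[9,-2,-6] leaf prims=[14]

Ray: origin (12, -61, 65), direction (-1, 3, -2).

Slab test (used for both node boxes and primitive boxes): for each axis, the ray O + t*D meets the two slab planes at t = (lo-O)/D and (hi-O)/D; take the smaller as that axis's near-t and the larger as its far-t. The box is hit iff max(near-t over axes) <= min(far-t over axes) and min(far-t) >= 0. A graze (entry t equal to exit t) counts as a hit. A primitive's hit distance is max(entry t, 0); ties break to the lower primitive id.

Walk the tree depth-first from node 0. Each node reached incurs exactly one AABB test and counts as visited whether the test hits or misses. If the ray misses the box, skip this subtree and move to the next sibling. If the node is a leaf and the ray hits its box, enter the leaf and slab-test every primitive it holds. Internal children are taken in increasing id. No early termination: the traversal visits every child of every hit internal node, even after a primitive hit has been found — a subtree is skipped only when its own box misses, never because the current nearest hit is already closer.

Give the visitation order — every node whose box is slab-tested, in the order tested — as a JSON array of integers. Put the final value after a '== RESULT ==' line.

Walk:
N0 x:[-9,31] y:[46/3,27] z:[23,42] -> hit [23,27], descend [9, 15, 17, 19]
  N9 x:[-9,6] y:[23,26] z:[23,61/2] -> miss, prune
  N15 x:[11,31] y:[46/3,27] z:[47/2,31] -> hit [47/2,27], descend [2, 3, 12, 13]
    N2 x:[21,24] y:[55/3,20] z:[51/2,26] -> miss, prune
    N3 x:[25,31] y:[25,27] z:[49/2,25] -> hit [25,25] leaf, test {P8@t=25}
    N12 x:[11,13] y:[46/3,50/3] z:[57/2,31] -> miss, prune
    N13 x:[29,31] y:[58/3,61/3] z:[47/2,51/2] -> miss, prune
  N17 x:[-3,9] y:[53/3,27] z:[59/2,40] -> miss, prune
  N19 x:[12,29] y:[62/3,77/3] z:[31,42] -> miss, prune

9 AABB tests over nodes [0, 9, 15, 2, 3, 12, 13, 17, 19]; 1 leaf entered; closest P8.

== RESULT ==
[0, 9, 15, 2, 3, 12, 13, 17, 19]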